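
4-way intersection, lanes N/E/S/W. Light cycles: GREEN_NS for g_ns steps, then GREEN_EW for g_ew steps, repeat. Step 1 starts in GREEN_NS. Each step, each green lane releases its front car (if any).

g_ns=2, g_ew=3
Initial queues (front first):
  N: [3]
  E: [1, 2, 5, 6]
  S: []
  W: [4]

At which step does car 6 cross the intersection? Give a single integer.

Step 1 [NS]: N:car3-GO,E:wait,S:empty,W:wait | queues: N=0 E=4 S=0 W=1
Step 2 [NS]: N:empty,E:wait,S:empty,W:wait | queues: N=0 E=4 S=0 W=1
Step 3 [EW]: N:wait,E:car1-GO,S:wait,W:car4-GO | queues: N=0 E=3 S=0 W=0
Step 4 [EW]: N:wait,E:car2-GO,S:wait,W:empty | queues: N=0 E=2 S=0 W=0
Step 5 [EW]: N:wait,E:car5-GO,S:wait,W:empty | queues: N=0 E=1 S=0 W=0
Step 6 [NS]: N:empty,E:wait,S:empty,W:wait | queues: N=0 E=1 S=0 W=0
Step 7 [NS]: N:empty,E:wait,S:empty,W:wait | queues: N=0 E=1 S=0 W=0
Step 8 [EW]: N:wait,E:car6-GO,S:wait,W:empty | queues: N=0 E=0 S=0 W=0
Car 6 crosses at step 8

8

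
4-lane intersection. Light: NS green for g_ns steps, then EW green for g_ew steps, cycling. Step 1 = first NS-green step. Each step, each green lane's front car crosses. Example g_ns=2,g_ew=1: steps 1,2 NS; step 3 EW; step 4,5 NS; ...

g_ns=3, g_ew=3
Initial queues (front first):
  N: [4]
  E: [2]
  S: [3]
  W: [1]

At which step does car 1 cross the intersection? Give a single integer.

Step 1 [NS]: N:car4-GO,E:wait,S:car3-GO,W:wait | queues: N=0 E=1 S=0 W=1
Step 2 [NS]: N:empty,E:wait,S:empty,W:wait | queues: N=0 E=1 S=0 W=1
Step 3 [NS]: N:empty,E:wait,S:empty,W:wait | queues: N=0 E=1 S=0 W=1
Step 4 [EW]: N:wait,E:car2-GO,S:wait,W:car1-GO | queues: N=0 E=0 S=0 W=0
Car 1 crosses at step 4

4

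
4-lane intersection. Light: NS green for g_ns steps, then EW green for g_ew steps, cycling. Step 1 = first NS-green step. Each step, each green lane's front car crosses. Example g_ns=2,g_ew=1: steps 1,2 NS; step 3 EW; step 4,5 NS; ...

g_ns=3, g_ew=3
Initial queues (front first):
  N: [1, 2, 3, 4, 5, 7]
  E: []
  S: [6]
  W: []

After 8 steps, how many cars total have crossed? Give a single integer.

Answer: 6

Derivation:
Step 1 [NS]: N:car1-GO,E:wait,S:car6-GO,W:wait | queues: N=5 E=0 S=0 W=0
Step 2 [NS]: N:car2-GO,E:wait,S:empty,W:wait | queues: N=4 E=0 S=0 W=0
Step 3 [NS]: N:car3-GO,E:wait,S:empty,W:wait | queues: N=3 E=0 S=0 W=0
Step 4 [EW]: N:wait,E:empty,S:wait,W:empty | queues: N=3 E=0 S=0 W=0
Step 5 [EW]: N:wait,E:empty,S:wait,W:empty | queues: N=3 E=0 S=0 W=0
Step 6 [EW]: N:wait,E:empty,S:wait,W:empty | queues: N=3 E=0 S=0 W=0
Step 7 [NS]: N:car4-GO,E:wait,S:empty,W:wait | queues: N=2 E=0 S=0 W=0
Step 8 [NS]: N:car5-GO,E:wait,S:empty,W:wait | queues: N=1 E=0 S=0 W=0
Cars crossed by step 8: 6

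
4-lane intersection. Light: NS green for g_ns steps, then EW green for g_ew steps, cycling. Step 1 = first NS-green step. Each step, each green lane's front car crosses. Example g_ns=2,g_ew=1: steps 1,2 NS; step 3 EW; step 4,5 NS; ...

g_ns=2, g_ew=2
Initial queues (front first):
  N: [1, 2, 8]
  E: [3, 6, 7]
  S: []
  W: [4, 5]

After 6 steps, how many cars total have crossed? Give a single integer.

Step 1 [NS]: N:car1-GO,E:wait,S:empty,W:wait | queues: N=2 E=3 S=0 W=2
Step 2 [NS]: N:car2-GO,E:wait,S:empty,W:wait | queues: N=1 E=3 S=0 W=2
Step 3 [EW]: N:wait,E:car3-GO,S:wait,W:car4-GO | queues: N=1 E=2 S=0 W=1
Step 4 [EW]: N:wait,E:car6-GO,S:wait,W:car5-GO | queues: N=1 E=1 S=0 W=0
Step 5 [NS]: N:car8-GO,E:wait,S:empty,W:wait | queues: N=0 E=1 S=0 W=0
Step 6 [NS]: N:empty,E:wait,S:empty,W:wait | queues: N=0 E=1 S=0 W=0
Cars crossed by step 6: 7

Answer: 7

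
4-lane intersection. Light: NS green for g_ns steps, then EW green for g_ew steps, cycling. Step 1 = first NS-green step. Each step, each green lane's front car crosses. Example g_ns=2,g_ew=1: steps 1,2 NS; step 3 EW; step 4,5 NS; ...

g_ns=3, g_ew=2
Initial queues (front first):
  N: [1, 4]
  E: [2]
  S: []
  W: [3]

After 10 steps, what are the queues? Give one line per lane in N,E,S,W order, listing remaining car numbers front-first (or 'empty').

Step 1 [NS]: N:car1-GO,E:wait,S:empty,W:wait | queues: N=1 E=1 S=0 W=1
Step 2 [NS]: N:car4-GO,E:wait,S:empty,W:wait | queues: N=0 E=1 S=0 W=1
Step 3 [NS]: N:empty,E:wait,S:empty,W:wait | queues: N=0 E=1 S=0 W=1
Step 4 [EW]: N:wait,E:car2-GO,S:wait,W:car3-GO | queues: N=0 E=0 S=0 W=0

N: empty
E: empty
S: empty
W: empty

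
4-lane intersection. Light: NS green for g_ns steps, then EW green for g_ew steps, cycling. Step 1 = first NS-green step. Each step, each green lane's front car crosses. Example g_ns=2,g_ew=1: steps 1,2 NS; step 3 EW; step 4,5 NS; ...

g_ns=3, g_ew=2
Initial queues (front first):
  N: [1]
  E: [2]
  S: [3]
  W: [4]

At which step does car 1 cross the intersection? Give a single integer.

Step 1 [NS]: N:car1-GO,E:wait,S:car3-GO,W:wait | queues: N=0 E=1 S=0 W=1
Step 2 [NS]: N:empty,E:wait,S:empty,W:wait | queues: N=0 E=1 S=0 W=1
Step 3 [NS]: N:empty,E:wait,S:empty,W:wait | queues: N=0 E=1 S=0 W=1
Step 4 [EW]: N:wait,E:car2-GO,S:wait,W:car4-GO | queues: N=0 E=0 S=0 W=0
Car 1 crosses at step 1

1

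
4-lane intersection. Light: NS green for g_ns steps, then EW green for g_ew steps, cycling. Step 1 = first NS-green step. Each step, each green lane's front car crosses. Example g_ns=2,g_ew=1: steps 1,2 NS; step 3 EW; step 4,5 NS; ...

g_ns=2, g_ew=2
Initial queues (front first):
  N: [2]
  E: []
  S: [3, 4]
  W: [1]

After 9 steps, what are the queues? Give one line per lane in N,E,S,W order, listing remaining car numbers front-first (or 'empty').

Step 1 [NS]: N:car2-GO,E:wait,S:car3-GO,W:wait | queues: N=0 E=0 S=1 W=1
Step 2 [NS]: N:empty,E:wait,S:car4-GO,W:wait | queues: N=0 E=0 S=0 W=1
Step 3 [EW]: N:wait,E:empty,S:wait,W:car1-GO | queues: N=0 E=0 S=0 W=0

N: empty
E: empty
S: empty
W: empty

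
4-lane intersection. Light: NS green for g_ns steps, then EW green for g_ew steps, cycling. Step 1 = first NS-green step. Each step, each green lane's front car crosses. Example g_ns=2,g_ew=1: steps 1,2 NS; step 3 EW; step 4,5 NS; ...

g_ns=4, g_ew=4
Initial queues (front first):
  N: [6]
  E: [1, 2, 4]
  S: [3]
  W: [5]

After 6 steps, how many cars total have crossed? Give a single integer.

Step 1 [NS]: N:car6-GO,E:wait,S:car3-GO,W:wait | queues: N=0 E=3 S=0 W=1
Step 2 [NS]: N:empty,E:wait,S:empty,W:wait | queues: N=0 E=3 S=0 W=1
Step 3 [NS]: N:empty,E:wait,S:empty,W:wait | queues: N=0 E=3 S=0 W=1
Step 4 [NS]: N:empty,E:wait,S:empty,W:wait | queues: N=0 E=3 S=0 W=1
Step 5 [EW]: N:wait,E:car1-GO,S:wait,W:car5-GO | queues: N=0 E=2 S=0 W=0
Step 6 [EW]: N:wait,E:car2-GO,S:wait,W:empty | queues: N=0 E=1 S=0 W=0
Cars crossed by step 6: 5

Answer: 5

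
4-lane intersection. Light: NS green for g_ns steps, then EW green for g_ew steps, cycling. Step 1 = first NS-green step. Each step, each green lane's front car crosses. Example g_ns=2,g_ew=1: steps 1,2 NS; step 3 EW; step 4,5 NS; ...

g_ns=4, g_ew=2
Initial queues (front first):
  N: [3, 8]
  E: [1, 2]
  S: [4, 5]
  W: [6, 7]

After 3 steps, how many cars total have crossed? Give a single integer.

Answer: 4

Derivation:
Step 1 [NS]: N:car3-GO,E:wait,S:car4-GO,W:wait | queues: N=1 E=2 S=1 W=2
Step 2 [NS]: N:car8-GO,E:wait,S:car5-GO,W:wait | queues: N=0 E=2 S=0 W=2
Step 3 [NS]: N:empty,E:wait,S:empty,W:wait | queues: N=0 E=2 S=0 W=2
Cars crossed by step 3: 4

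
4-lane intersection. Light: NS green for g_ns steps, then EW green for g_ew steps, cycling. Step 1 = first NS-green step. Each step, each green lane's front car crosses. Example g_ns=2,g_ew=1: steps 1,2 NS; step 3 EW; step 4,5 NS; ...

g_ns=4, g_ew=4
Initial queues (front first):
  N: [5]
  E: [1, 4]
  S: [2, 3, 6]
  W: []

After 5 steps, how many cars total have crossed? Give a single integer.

Step 1 [NS]: N:car5-GO,E:wait,S:car2-GO,W:wait | queues: N=0 E=2 S=2 W=0
Step 2 [NS]: N:empty,E:wait,S:car3-GO,W:wait | queues: N=0 E=2 S=1 W=0
Step 3 [NS]: N:empty,E:wait,S:car6-GO,W:wait | queues: N=0 E=2 S=0 W=0
Step 4 [NS]: N:empty,E:wait,S:empty,W:wait | queues: N=0 E=2 S=0 W=0
Step 5 [EW]: N:wait,E:car1-GO,S:wait,W:empty | queues: N=0 E=1 S=0 W=0
Cars crossed by step 5: 5

Answer: 5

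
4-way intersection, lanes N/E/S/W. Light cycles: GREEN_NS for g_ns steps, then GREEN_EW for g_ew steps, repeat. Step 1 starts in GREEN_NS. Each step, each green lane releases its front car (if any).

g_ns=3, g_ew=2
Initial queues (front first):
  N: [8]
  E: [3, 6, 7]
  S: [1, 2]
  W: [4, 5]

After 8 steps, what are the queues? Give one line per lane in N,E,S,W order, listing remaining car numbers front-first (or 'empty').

Step 1 [NS]: N:car8-GO,E:wait,S:car1-GO,W:wait | queues: N=0 E=3 S=1 W=2
Step 2 [NS]: N:empty,E:wait,S:car2-GO,W:wait | queues: N=0 E=3 S=0 W=2
Step 3 [NS]: N:empty,E:wait,S:empty,W:wait | queues: N=0 E=3 S=0 W=2
Step 4 [EW]: N:wait,E:car3-GO,S:wait,W:car4-GO | queues: N=0 E=2 S=0 W=1
Step 5 [EW]: N:wait,E:car6-GO,S:wait,W:car5-GO | queues: N=0 E=1 S=0 W=0
Step 6 [NS]: N:empty,E:wait,S:empty,W:wait | queues: N=0 E=1 S=0 W=0
Step 7 [NS]: N:empty,E:wait,S:empty,W:wait | queues: N=0 E=1 S=0 W=0
Step 8 [NS]: N:empty,E:wait,S:empty,W:wait | queues: N=0 E=1 S=0 W=0

N: empty
E: 7
S: empty
W: empty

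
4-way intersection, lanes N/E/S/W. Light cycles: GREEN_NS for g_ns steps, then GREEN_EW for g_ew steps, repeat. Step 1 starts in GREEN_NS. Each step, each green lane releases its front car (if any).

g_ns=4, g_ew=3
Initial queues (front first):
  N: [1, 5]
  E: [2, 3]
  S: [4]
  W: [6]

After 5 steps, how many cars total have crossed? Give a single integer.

Step 1 [NS]: N:car1-GO,E:wait,S:car4-GO,W:wait | queues: N=1 E=2 S=0 W=1
Step 2 [NS]: N:car5-GO,E:wait,S:empty,W:wait | queues: N=0 E=2 S=0 W=1
Step 3 [NS]: N:empty,E:wait,S:empty,W:wait | queues: N=0 E=2 S=0 W=1
Step 4 [NS]: N:empty,E:wait,S:empty,W:wait | queues: N=0 E=2 S=0 W=1
Step 5 [EW]: N:wait,E:car2-GO,S:wait,W:car6-GO | queues: N=0 E=1 S=0 W=0
Cars crossed by step 5: 5

Answer: 5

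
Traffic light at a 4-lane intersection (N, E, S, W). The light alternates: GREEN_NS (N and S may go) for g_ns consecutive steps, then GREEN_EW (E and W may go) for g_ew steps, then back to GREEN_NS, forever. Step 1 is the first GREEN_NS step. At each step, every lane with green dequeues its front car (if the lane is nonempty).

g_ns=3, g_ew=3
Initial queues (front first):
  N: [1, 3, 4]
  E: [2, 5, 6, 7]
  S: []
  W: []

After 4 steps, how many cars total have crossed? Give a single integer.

Answer: 4

Derivation:
Step 1 [NS]: N:car1-GO,E:wait,S:empty,W:wait | queues: N=2 E=4 S=0 W=0
Step 2 [NS]: N:car3-GO,E:wait,S:empty,W:wait | queues: N=1 E=4 S=0 W=0
Step 3 [NS]: N:car4-GO,E:wait,S:empty,W:wait | queues: N=0 E=4 S=0 W=0
Step 4 [EW]: N:wait,E:car2-GO,S:wait,W:empty | queues: N=0 E=3 S=0 W=0
Cars crossed by step 4: 4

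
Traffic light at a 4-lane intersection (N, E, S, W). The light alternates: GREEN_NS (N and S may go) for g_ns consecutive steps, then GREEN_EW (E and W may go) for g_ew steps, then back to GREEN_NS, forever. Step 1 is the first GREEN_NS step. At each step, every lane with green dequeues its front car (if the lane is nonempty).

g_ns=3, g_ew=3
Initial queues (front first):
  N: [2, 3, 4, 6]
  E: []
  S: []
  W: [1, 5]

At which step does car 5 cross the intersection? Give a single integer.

Step 1 [NS]: N:car2-GO,E:wait,S:empty,W:wait | queues: N=3 E=0 S=0 W=2
Step 2 [NS]: N:car3-GO,E:wait,S:empty,W:wait | queues: N=2 E=0 S=0 W=2
Step 3 [NS]: N:car4-GO,E:wait,S:empty,W:wait | queues: N=1 E=0 S=0 W=2
Step 4 [EW]: N:wait,E:empty,S:wait,W:car1-GO | queues: N=1 E=0 S=0 W=1
Step 5 [EW]: N:wait,E:empty,S:wait,W:car5-GO | queues: N=1 E=0 S=0 W=0
Step 6 [EW]: N:wait,E:empty,S:wait,W:empty | queues: N=1 E=0 S=0 W=0
Step 7 [NS]: N:car6-GO,E:wait,S:empty,W:wait | queues: N=0 E=0 S=0 W=0
Car 5 crosses at step 5

5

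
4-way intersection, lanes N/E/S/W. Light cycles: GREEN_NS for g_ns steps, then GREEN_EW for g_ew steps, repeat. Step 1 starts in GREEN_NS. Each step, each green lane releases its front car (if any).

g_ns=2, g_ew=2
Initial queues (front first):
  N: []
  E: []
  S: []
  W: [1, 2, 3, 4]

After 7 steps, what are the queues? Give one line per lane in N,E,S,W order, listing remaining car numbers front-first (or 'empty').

Step 1 [NS]: N:empty,E:wait,S:empty,W:wait | queues: N=0 E=0 S=0 W=4
Step 2 [NS]: N:empty,E:wait,S:empty,W:wait | queues: N=0 E=0 S=0 W=4
Step 3 [EW]: N:wait,E:empty,S:wait,W:car1-GO | queues: N=0 E=0 S=0 W=3
Step 4 [EW]: N:wait,E:empty,S:wait,W:car2-GO | queues: N=0 E=0 S=0 W=2
Step 5 [NS]: N:empty,E:wait,S:empty,W:wait | queues: N=0 E=0 S=0 W=2
Step 6 [NS]: N:empty,E:wait,S:empty,W:wait | queues: N=0 E=0 S=0 W=2
Step 7 [EW]: N:wait,E:empty,S:wait,W:car3-GO | queues: N=0 E=0 S=0 W=1

N: empty
E: empty
S: empty
W: 4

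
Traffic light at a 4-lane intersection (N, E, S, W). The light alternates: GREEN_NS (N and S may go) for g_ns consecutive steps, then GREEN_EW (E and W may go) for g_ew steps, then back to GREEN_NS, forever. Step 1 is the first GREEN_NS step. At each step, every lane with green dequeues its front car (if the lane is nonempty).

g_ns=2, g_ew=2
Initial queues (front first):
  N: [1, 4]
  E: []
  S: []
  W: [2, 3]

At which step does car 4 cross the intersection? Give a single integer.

Step 1 [NS]: N:car1-GO,E:wait,S:empty,W:wait | queues: N=1 E=0 S=0 W=2
Step 2 [NS]: N:car4-GO,E:wait,S:empty,W:wait | queues: N=0 E=0 S=0 W=2
Step 3 [EW]: N:wait,E:empty,S:wait,W:car2-GO | queues: N=0 E=0 S=0 W=1
Step 4 [EW]: N:wait,E:empty,S:wait,W:car3-GO | queues: N=0 E=0 S=0 W=0
Car 4 crosses at step 2

2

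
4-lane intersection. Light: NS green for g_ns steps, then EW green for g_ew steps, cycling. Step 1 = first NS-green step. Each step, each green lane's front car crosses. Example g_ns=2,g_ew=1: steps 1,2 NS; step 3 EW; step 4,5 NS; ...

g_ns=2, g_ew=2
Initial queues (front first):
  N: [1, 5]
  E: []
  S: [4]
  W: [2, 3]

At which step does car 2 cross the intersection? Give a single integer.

Step 1 [NS]: N:car1-GO,E:wait,S:car4-GO,W:wait | queues: N=1 E=0 S=0 W=2
Step 2 [NS]: N:car5-GO,E:wait,S:empty,W:wait | queues: N=0 E=0 S=0 W=2
Step 3 [EW]: N:wait,E:empty,S:wait,W:car2-GO | queues: N=0 E=0 S=0 W=1
Step 4 [EW]: N:wait,E:empty,S:wait,W:car3-GO | queues: N=0 E=0 S=0 W=0
Car 2 crosses at step 3

3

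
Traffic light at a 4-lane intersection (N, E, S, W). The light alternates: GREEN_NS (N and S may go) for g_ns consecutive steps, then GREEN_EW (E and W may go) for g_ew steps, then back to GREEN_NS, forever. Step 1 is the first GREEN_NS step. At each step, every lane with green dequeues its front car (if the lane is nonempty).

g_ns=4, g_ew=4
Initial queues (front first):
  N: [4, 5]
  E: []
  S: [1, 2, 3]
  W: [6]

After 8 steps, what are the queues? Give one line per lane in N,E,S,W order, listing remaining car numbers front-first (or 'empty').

Step 1 [NS]: N:car4-GO,E:wait,S:car1-GO,W:wait | queues: N=1 E=0 S=2 W=1
Step 2 [NS]: N:car5-GO,E:wait,S:car2-GO,W:wait | queues: N=0 E=0 S=1 W=1
Step 3 [NS]: N:empty,E:wait,S:car3-GO,W:wait | queues: N=0 E=0 S=0 W=1
Step 4 [NS]: N:empty,E:wait,S:empty,W:wait | queues: N=0 E=0 S=0 W=1
Step 5 [EW]: N:wait,E:empty,S:wait,W:car6-GO | queues: N=0 E=0 S=0 W=0

N: empty
E: empty
S: empty
W: empty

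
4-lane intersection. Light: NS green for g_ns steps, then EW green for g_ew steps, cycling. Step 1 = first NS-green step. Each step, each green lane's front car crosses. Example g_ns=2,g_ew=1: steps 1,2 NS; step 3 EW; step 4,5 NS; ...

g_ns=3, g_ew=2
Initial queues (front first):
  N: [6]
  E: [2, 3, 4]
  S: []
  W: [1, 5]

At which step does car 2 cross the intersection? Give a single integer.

Step 1 [NS]: N:car6-GO,E:wait,S:empty,W:wait | queues: N=0 E=3 S=0 W=2
Step 2 [NS]: N:empty,E:wait,S:empty,W:wait | queues: N=0 E=3 S=0 W=2
Step 3 [NS]: N:empty,E:wait,S:empty,W:wait | queues: N=0 E=3 S=0 W=2
Step 4 [EW]: N:wait,E:car2-GO,S:wait,W:car1-GO | queues: N=0 E=2 S=0 W=1
Step 5 [EW]: N:wait,E:car3-GO,S:wait,W:car5-GO | queues: N=0 E=1 S=0 W=0
Step 6 [NS]: N:empty,E:wait,S:empty,W:wait | queues: N=0 E=1 S=0 W=0
Step 7 [NS]: N:empty,E:wait,S:empty,W:wait | queues: N=0 E=1 S=0 W=0
Step 8 [NS]: N:empty,E:wait,S:empty,W:wait | queues: N=0 E=1 S=0 W=0
Step 9 [EW]: N:wait,E:car4-GO,S:wait,W:empty | queues: N=0 E=0 S=0 W=0
Car 2 crosses at step 4

4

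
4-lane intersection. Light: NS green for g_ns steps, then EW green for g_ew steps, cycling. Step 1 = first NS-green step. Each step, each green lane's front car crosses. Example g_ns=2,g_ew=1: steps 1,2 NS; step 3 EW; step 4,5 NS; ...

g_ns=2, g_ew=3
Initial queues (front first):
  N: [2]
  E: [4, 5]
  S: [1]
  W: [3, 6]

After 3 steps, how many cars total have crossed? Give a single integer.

Step 1 [NS]: N:car2-GO,E:wait,S:car1-GO,W:wait | queues: N=0 E=2 S=0 W=2
Step 2 [NS]: N:empty,E:wait,S:empty,W:wait | queues: N=0 E=2 S=0 W=2
Step 3 [EW]: N:wait,E:car4-GO,S:wait,W:car3-GO | queues: N=0 E=1 S=0 W=1
Cars crossed by step 3: 4

Answer: 4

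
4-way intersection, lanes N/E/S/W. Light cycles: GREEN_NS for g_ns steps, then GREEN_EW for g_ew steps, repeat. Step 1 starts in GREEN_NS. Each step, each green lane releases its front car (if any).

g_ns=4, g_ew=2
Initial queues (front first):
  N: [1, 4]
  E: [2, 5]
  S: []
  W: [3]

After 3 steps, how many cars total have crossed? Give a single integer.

Answer: 2

Derivation:
Step 1 [NS]: N:car1-GO,E:wait,S:empty,W:wait | queues: N=1 E=2 S=0 W=1
Step 2 [NS]: N:car4-GO,E:wait,S:empty,W:wait | queues: N=0 E=2 S=0 W=1
Step 3 [NS]: N:empty,E:wait,S:empty,W:wait | queues: N=0 E=2 S=0 W=1
Cars crossed by step 3: 2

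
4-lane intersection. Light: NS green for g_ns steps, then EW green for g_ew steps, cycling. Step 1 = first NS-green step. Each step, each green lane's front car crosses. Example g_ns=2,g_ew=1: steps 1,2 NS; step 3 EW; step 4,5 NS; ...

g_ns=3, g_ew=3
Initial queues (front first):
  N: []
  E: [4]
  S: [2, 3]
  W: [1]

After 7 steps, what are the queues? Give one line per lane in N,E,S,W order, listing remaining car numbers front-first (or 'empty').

Step 1 [NS]: N:empty,E:wait,S:car2-GO,W:wait | queues: N=0 E=1 S=1 W=1
Step 2 [NS]: N:empty,E:wait,S:car3-GO,W:wait | queues: N=0 E=1 S=0 W=1
Step 3 [NS]: N:empty,E:wait,S:empty,W:wait | queues: N=0 E=1 S=0 W=1
Step 4 [EW]: N:wait,E:car4-GO,S:wait,W:car1-GO | queues: N=0 E=0 S=0 W=0

N: empty
E: empty
S: empty
W: empty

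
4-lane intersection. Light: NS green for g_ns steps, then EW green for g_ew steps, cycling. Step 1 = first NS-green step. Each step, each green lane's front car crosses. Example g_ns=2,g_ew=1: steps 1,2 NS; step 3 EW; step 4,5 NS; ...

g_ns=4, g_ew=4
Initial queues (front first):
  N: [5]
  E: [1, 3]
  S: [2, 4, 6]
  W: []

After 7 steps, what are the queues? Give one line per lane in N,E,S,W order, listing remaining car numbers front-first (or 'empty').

Step 1 [NS]: N:car5-GO,E:wait,S:car2-GO,W:wait | queues: N=0 E=2 S=2 W=0
Step 2 [NS]: N:empty,E:wait,S:car4-GO,W:wait | queues: N=0 E=2 S=1 W=0
Step 3 [NS]: N:empty,E:wait,S:car6-GO,W:wait | queues: N=0 E=2 S=0 W=0
Step 4 [NS]: N:empty,E:wait,S:empty,W:wait | queues: N=0 E=2 S=0 W=0
Step 5 [EW]: N:wait,E:car1-GO,S:wait,W:empty | queues: N=0 E=1 S=0 W=0
Step 6 [EW]: N:wait,E:car3-GO,S:wait,W:empty | queues: N=0 E=0 S=0 W=0

N: empty
E: empty
S: empty
W: empty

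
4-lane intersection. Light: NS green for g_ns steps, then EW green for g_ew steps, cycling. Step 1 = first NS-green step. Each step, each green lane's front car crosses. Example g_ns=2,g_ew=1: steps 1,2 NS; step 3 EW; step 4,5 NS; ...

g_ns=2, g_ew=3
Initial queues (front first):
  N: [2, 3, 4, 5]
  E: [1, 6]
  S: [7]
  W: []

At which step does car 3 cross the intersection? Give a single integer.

Step 1 [NS]: N:car2-GO,E:wait,S:car7-GO,W:wait | queues: N=3 E=2 S=0 W=0
Step 2 [NS]: N:car3-GO,E:wait,S:empty,W:wait | queues: N=2 E=2 S=0 W=0
Step 3 [EW]: N:wait,E:car1-GO,S:wait,W:empty | queues: N=2 E=1 S=0 W=0
Step 4 [EW]: N:wait,E:car6-GO,S:wait,W:empty | queues: N=2 E=0 S=0 W=0
Step 5 [EW]: N:wait,E:empty,S:wait,W:empty | queues: N=2 E=0 S=0 W=0
Step 6 [NS]: N:car4-GO,E:wait,S:empty,W:wait | queues: N=1 E=0 S=0 W=0
Step 7 [NS]: N:car5-GO,E:wait,S:empty,W:wait | queues: N=0 E=0 S=0 W=0
Car 3 crosses at step 2

2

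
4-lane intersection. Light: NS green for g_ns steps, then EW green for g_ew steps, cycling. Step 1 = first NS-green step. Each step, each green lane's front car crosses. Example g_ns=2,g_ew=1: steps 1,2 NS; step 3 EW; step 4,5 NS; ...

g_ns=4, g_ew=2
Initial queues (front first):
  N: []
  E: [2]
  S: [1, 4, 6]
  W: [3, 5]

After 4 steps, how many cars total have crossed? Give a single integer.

Step 1 [NS]: N:empty,E:wait,S:car1-GO,W:wait | queues: N=0 E=1 S=2 W=2
Step 2 [NS]: N:empty,E:wait,S:car4-GO,W:wait | queues: N=0 E=1 S=1 W=2
Step 3 [NS]: N:empty,E:wait,S:car6-GO,W:wait | queues: N=0 E=1 S=0 W=2
Step 4 [NS]: N:empty,E:wait,S:empty,W:wait | queues: N=0 E=1 S=0 W=2
Cars crossed by step 4: 3

Answer: 3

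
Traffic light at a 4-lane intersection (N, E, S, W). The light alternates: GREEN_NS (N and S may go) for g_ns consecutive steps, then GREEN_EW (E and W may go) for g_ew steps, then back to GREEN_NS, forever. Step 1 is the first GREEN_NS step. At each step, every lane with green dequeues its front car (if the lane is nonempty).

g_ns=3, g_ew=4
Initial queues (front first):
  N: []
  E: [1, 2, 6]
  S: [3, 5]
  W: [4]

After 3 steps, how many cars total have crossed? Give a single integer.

Step 1 [NS]: N:empty,E:wait,S:car3-GO,W:wait | queues: N=0 E=3 S=1 W=1
Step 2 [NS]: N:empty,E:wait,S:car5-GO,W:wait | queues: N=0 E=3 S=0 W=1
Step 3 [NS]: N:empty,E:wait,S:empty,W:wait | queues: N=0 E=3 S=0 W=1
Cars crossed by step 3: 2

Answer: 2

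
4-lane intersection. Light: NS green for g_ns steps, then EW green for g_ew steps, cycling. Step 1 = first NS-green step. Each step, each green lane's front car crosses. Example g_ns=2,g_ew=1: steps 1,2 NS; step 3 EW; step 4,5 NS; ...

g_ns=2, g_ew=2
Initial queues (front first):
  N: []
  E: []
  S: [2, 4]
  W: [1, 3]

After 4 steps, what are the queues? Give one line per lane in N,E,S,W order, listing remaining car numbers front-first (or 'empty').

Step 1 [NS]: N:empty,E:wait,S:car2-GO,W:wait | queues: N=0 E=0 S=1 W=2
Step 2 [NS]: N:empty,E:wait,S:car4-GO,W:wait | queues: N=0 E=0 S=0 W=2
Step 3 [EW]: N:wait,E:empty,S:wait,W:car1-GO | queues: N=0 E=0 S=0 W=1
Step 4 [EW]: N:wait,E:empty,S:wait,W:car3-GO | queues: N=0 E=0 S=0 W=0

N: empty
E: empty
S: empty
W: empty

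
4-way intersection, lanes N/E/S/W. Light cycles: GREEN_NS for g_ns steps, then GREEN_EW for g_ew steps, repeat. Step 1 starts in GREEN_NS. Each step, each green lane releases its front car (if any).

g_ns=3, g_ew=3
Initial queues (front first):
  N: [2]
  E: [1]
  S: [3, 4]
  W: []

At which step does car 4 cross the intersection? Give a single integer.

Step 1 [NS]: N:car2-GO,E:wait,S:car3-GO,W:wait | queues: N=0 E=1 S=1 W=0
Step 2 [NS]: N:empty,E:wait,S:car4-GO,W:wait | queues: N=0 E=1 S=0 W=0
Step 3 [NS]: N:empty,E:wait,S:empty,W:wait | queues: N=0 E=1 S=0 W=0
Step 4 [EW]: N:wait,E:car1-GO,S:wait,W:empty | queues: N=0 E=0 S=0 W=0
Car 4 crosses at step 2

2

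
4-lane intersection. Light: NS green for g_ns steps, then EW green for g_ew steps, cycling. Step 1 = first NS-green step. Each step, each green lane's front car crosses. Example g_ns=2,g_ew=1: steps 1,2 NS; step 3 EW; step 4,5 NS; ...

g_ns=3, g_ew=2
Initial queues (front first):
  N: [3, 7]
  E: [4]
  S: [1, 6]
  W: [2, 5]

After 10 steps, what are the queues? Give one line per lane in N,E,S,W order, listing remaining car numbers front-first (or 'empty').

Step 1 [NS]: N:car3-GO,E:wait,S:car1-GO,W:wait | queues: N=1 E=1 S=1 W=2
Step 2 [NS]: N:car7-GO,E:wait,S:car6-GO,W:wait | queues: N=0 E=1 S=0 W=2
Step 3 [NS]: N:empty,E:wait,S:empty,W:wait | queues: N=0 E=1 S=0 W=2
Step 4 [EW]: N:wait,E:car4-GO,S:wait,W:car2-GO | queues: N=0 E=0 S=0 W=1
Step 5 [EW]: N:wait,E:empty,S:wait,W:car5-GO | queues: N=0 E=0 S=0 W=0

N: empty
E: empty
S: empty
W: empty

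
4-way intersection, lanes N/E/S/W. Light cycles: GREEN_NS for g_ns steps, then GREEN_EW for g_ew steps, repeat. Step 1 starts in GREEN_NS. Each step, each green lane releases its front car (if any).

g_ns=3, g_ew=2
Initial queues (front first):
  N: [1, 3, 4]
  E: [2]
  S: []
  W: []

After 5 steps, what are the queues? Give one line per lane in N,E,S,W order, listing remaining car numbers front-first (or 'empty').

Step 1 [NS]: N:car1-GO,E:wait,S:empty,W:wait | queues: N=2 E=1 S=0 W=0
Step 2 [NS]: N:car3-GO,E:wait,S:empty,W:wait | queues: N=1 E=1 S=0 W=0
Step 3 [NS]: N:car4-GO,E:wait,S:empty,W:wait | queues: N=0 E=1 S=0 W=0
Step 4 [EW]: N:wait,E:car2-GO,S:wait,W:empty | queues: N=0 E=0 S=0 W=0

N: empty
E: empty
S: empty
W: empty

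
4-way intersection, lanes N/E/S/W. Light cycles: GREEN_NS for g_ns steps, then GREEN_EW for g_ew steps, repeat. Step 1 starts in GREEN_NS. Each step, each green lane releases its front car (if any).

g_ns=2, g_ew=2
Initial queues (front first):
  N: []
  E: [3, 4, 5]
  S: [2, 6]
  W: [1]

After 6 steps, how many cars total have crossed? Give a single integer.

Step 1 [NS]: N:empty,E:wait,S:car2-GO,W:wait | queues: N=0 E=3 S=1 W=1
Step 2 [NS]: N:empty,E:wait,S:car6-GO,W:wait | queues: N=0 E=3 S=0 W=1
Step 3 [EW]: N:wait,E:car3-GO,S:wait,W:car1-GO | queues: N=0 E=2 S=0 W=0
Step 4 [EW]: N:wait,E:car4-GO,S:wait,W:empty | queues: N=0 E=1 S=0 W=0
Step 5 [NS]: N:empty,E:wait,S:empty,W:wait | queues: N=0 E=1 S=0 W=0
Step 6 [NS]: N:empty,E:wait,S:empty,W:wait | queues: N=0 E=1 S=0 W=0
Cars crossed by step 6: 5

Answer: 5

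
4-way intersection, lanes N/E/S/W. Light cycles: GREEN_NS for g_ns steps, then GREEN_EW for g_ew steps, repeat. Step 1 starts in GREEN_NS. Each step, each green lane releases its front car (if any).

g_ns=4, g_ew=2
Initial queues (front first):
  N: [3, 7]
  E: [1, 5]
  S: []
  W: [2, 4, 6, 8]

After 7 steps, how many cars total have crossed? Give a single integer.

Answer: 6

Derivation:
Step 1 [NS]: N:car3-GO,E:wait,S:empty,W:wait | queues: N=1 E=2 S=0 W=4
Step 2 [NS]: N:car7-GO,E:wait,S:empty,W:wait | queues: N=0 E=2 S=0 W=4
Step 3 [NS]: N:empty,E:wait,S:empty,W:wait | queues: N=0 E=2 S=0 W=4
Step 4 [NS]: N:empty,E:wait,S:empty,W:wait | queues: N=0 E=2 S=0 W=4
Step 5 [EW]: N:wait,E:car1-GO,S:wait,W:car2-GO | queues: N=0 E=1 S=0 W=3
Step 6 [EW]: N:wait,E:car5-GO,S:wait,W:car4-GO | queues: N=0 E=0 S=0 W=2
Step 7 [NS]: N:empty,E:wait,S:empty,W:wait | queues: N=0 E=0 S=0 W=2
Cars crossed by step 7: 6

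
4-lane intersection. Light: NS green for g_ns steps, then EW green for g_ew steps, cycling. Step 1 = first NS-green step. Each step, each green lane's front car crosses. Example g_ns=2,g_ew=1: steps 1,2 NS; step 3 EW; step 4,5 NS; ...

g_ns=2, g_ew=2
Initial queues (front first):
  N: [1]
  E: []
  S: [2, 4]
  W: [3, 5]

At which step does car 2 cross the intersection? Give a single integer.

Step 1 [NS]: N:car1-GO,E:wait,S:car2-GO,W:wait | queues: N=0 E=0 S=1 W=2
Step 2 [NS]: N:empty,E:wait,S:car4-GO,W:wait | queues: N=0 E=0 S=0 W=2
Step 3 [EW]: N:wait,E:empty,S:wait,W:car3-GO | queues: N=0 E=0 S=0 W=1
Step 4 [EW]: N:wait,E:empty,S:wait,W:car5-GO | queues: N=0 E=0 S=0 W=0
Car 2 crosses at step 1

1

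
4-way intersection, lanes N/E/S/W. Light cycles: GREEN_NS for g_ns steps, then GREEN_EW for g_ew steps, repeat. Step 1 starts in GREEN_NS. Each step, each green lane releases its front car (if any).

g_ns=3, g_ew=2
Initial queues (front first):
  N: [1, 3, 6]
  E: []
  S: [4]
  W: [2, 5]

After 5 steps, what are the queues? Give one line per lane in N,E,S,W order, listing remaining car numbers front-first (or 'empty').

Step 1 [NS]: N:car1-GO,E:wait,S:car4-GO,W:wait | queues: N=2 E=0 S=0 W=2
Step 2 [NS]: N:car3-GO,E:wait,S:empty,W:wait | queues: N=1 E=0 S=0 W=2
Step 3 [NS]: N:car6-GO,E:wait,S:empty,W:wait | queues: N=0 E=0 S=0 W=2
Step 4 [EW]: N:wait,E:empty,S:wait,W:car2-GO | queues: N=0 E=0 S=0 W=1
Step 5 [EW]: N:wait,E:empty,S:wait,W:car5-GO | queues: N=0 E=0 S=0 W=0

N: empty
E: empty
S: empty
W: empty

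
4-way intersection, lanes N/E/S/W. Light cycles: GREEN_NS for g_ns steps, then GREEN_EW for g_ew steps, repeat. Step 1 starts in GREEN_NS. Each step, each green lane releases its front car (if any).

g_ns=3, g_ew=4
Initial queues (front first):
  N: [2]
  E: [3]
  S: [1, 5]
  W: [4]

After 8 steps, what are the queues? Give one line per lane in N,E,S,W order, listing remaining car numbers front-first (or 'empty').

Step 1 [NS]: N:car2-GO,E:wait,S:car1-GO,W:wait | queues: N=0 E=1 S=1 W=1
Step 2 [NS]: N:empty,E:wait,S:car5-GO,W:wait | queues: N=0 E=1 S=0 W=1
Step 3 [NS]: N:empty,E:wait,S:empty,W:wait | queues: N=0 E=1 S=0 W=1
Step 4 [EW]: N:wait,E:car3-GO,S:wait,W:car4-GO | queues: N=0 E=0 S=0 W=0

N: empty
E: empty
S: empty
W: empty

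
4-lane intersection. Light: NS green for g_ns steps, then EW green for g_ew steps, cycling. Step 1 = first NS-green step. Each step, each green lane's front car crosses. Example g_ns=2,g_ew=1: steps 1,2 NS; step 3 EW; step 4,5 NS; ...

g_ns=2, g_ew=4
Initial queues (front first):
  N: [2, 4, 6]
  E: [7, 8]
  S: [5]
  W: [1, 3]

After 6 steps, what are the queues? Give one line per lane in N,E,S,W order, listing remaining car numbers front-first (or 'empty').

Step 1 [NS]: N:car2-GO,E:wait,S:car5-GO,W:wait | queues: N=2 E=2 S=0 W=2
Step 2 [NS]: N:car4-GO,E:wait,S:empty,W:wait | queues: N=1 E=2 S=0 W=2
Step 3 [EW]: N:wait,E:car7-GO,S:wait,W:car1-GO | queues: N=1 E=1 S=0 W=1
Step 4 [EW]: N:wait,E:car8-GO,S:wait,W:car3-GO | queues: N=1 E=0 S=0 W=0
Step 5 [EW]: N:wait,E:empty,S:wait,W:empty | queues: N=1 E=0 S=0 W=0
Step 6 [EW]: N:wait,E:empty,S:wait,W:empty | queues: N=1 E=0 S=0 W=0

N: 6
E: empty
S: empty
W: empty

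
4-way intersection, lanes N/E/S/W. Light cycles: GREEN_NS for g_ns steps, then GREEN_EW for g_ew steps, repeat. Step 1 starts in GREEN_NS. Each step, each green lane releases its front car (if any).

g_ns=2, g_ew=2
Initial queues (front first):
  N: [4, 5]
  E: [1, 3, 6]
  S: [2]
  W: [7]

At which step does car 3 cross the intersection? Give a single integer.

Step 1 [NS]: N:car4-GO,E:wait,S:car2-GO,W:wait | queues: N=1 E=3 S=0 W=1
Step 2 [NS]: N:car5-GO,E:wait,S:empty,W:wait | queues: N=0 E=3 S=0 W=1
Step 3 [EW]: N:wait,E:car1-GO,S:wait,W:car7-GO | queues: N=0 E=2 S=0 W=0
Step 4 [EW]: N:wait,E:car3-GO,S:wait,W:empty | queues: N=0 E=1 S=0 W=0
Step 5 [NS]: N:empty,E:wait,S:empty,W:wait | queues: N=0 E=1 S=0 W=0
Step 6 [NS]: N:empty,E:wait,S:empty,W:wait | queues: N=0 E=1 S=0 W=0
Step 7 [EW]: N:wait,E:car6-GO,S:wait,W:empty | queues: N=0 E=0 S=0 W=0
Car 3 crosses at step 4

4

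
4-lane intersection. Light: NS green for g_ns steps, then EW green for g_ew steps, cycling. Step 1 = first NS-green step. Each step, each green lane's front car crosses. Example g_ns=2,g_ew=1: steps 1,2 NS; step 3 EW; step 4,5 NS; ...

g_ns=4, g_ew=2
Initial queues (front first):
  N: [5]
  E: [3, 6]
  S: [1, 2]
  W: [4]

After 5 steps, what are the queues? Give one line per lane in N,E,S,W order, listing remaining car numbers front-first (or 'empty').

Step 1 [NS]: N:car5-GO,E:wait,S:car1-GO,W:wait | queues: N=0 E=2 S=1 W=1
Step 2 [NS]: N:empty,E:wait,S:car2-GO,W:wait | queues: N=0 E=2 S=0 W=1
Step 3 [NS]: N:empty,E:wait,S:empty,W:wait | queues: N=0 E=2 S=0 W=1
Step 4 [NS]: N:empty,E:wait,S:empty,W:wait | queues: N=0 E=2 S=0 W=1
Step 5 [EW]: N:wait,E:car3-GO,S:wait,W:car4-GO | queues: N=0 E=1 S=0 W=0

N: empty
E: 6
S: empty
W: empty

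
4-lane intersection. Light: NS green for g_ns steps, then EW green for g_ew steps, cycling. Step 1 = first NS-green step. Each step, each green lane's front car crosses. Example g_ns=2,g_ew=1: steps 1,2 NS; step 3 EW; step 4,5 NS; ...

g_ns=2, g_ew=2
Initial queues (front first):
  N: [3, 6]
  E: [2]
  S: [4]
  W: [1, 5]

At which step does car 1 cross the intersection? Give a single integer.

Step 1 [NS]: N:car3-GO,E:wait,S:car4-GO,W:wait | queues: N=1 E=1 S=0 W=2
Step 2 [NS]: N:car6-GO,E:wait,S:empty,W:wait | queues: N=0 E=1 S=0 W=2
Step 3 [EW]: N:wait,E:car2-GO,S:wait,W:car1-GO | queues: N=0 E=0 S=0 W=1
Step 4 [EW]: N:wait,E:empty,S:wait,W:car5-GO | queues: N=0 E=0 S=0 W=0
Car 1 crosses at step 3

3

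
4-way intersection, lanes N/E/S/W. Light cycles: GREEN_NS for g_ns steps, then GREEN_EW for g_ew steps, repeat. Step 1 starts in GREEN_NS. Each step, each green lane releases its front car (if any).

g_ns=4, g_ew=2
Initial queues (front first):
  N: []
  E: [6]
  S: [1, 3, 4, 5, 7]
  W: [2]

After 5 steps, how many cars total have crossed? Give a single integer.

Step 1 [NS]: N:empty,E:wait,S:car1-GO,W:wait | queues: N=0 E=1 S=4 W=1
Step 2 [NS]: N:empty,E:wait,S:car3-GO,W:wait | queues: N=0 E=1 S=3 W=1
Step 3 [NS]: N:empty,E:wait,S:car4-GO,W:wait | queues: N=0 E=1 S=2 W=1
Step 4 [NS]: N:empty,E:wait,S:car5-GO,W:wait | queues: N=0 E=1 S=1 W=1
Step 5 [EW]: N:wait,E:car6-GO,S:wait,W:car2-GO | queues: N=0 E=0 S=1 W=0
Cars crossed by step 5: 6

Answer: 6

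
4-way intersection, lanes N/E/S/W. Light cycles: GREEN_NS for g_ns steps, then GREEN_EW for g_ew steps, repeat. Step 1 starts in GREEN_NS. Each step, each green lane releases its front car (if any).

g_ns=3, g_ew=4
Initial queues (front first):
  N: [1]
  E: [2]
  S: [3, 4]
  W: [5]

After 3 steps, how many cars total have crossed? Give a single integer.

Step 1 [NS]: N:car1-GO,E:wait,S:car3-GO,W:wait | queues: N=0 E=1 S=1 W=1
Step 2 [NS]: N:empty,E:wait,S:car4-GO,W:wait | queues: N=0 E=1 S=0 W=1
Step 3 [NS]: N:empty,E:wait,S:empty,W:wait | queues: N=0 E=1 S=0 W=1
Cars crossed by step 3: 3

Answer: 3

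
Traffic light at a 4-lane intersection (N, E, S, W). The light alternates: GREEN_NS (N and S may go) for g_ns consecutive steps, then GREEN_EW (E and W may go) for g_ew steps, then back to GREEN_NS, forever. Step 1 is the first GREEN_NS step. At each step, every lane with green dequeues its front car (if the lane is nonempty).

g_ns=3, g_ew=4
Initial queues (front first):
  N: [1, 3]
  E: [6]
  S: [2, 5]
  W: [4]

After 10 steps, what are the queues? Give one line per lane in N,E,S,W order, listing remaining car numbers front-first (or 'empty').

Step 1 [NS]: N:car1-GO,E:wait,S:car2-GO,W:wait | queues: N=1 E=1 S=1 W=1
Step 2 [NS]: N:car3-GO,E:wait,S:car5-GO,W:wait | queues: N=0 E=1 S=0 W=1
Step 3 [NS]: N:empty,E:wait,S:empty,W:wait | queues: N=0 E=1 S=0 W=1
Step 4 [EW]: N:wait,E:car6-GO,S:wait,W:car4-GO | queues: N=0 E=0 S=0 W=0

N: empty
E: empty
S: empty
W: empty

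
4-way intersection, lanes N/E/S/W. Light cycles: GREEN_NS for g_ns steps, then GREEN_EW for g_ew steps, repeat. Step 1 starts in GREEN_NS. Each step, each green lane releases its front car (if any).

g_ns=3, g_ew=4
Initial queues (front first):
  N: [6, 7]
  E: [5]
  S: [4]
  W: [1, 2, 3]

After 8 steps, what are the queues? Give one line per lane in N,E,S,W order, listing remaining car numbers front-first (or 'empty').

Step 1 [NS]: N:car6-GO,E:wait,S:car4-GO,W:wait | queues: N=1 E=1 S=0 W=3
Step 2 [NS]: N:car7-GO,E:wait,S:empty,W:wait | queues: N=0 E=1 S=0 W=3
Step 3 [NS]: N:empty,E:wait,S:empty,W:wait | queues: N=0 E=1 S=0 W=3
Step 4 [EW]: N:wait,E:car5-GO,S:wait,W:car1-GO | queues: N=0 E=0 S=0 W=2
Step 5 [EW]: N:wait,E:empty,S:wait,W:car2-GO | queues: N=0 E=0 S=0 W=1
Step 6 [EW]: N:wait,E:empty,S:wait,W:car3-GO | queues: N=0 E=0 S=0 W=0

N: empty
E: empty
S: empty
W: empty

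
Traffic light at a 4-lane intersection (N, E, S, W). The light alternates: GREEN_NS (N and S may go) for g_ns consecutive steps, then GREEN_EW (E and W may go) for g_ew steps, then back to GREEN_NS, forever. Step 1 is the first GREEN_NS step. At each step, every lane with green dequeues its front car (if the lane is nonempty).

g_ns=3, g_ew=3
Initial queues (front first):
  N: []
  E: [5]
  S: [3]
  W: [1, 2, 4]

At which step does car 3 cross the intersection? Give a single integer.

Step 1 [NS]: N:empty,E:wait,S:car3-GO,W:wait | queues: N=0 E=1 S=0 W=3
Step 2 [NS]: N:empty,E:wait,S:empty,W:wait | queues: N=0 E=1 S=0 W=3
Step 3 [NS]: N:empty,E:wait,S:empty,W:wait | queues: N=0 E=1 S=0 W=3
Step 4 [EW]: N:wait,E:car5-GO,S:wait,W:car1-GO | queues: N=0 E=0 S=0 W=2
Step 5 [EW]: N:wait,E:empty,S:wait,W:car2-GO | queues: N=0 E=0 S=0 W=1
Step 6 [EW]: N:wait,E:empty,S:wait,W:car4-GO | queues: N=0 E=0 S=0 W=0
Car 3 crosses at step 1

1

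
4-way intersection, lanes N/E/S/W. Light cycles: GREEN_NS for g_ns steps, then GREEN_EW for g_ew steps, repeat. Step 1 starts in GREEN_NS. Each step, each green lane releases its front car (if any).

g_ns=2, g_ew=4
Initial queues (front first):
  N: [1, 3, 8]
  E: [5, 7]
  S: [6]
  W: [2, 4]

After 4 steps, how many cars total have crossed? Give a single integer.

Answer: 7

Derivation:
Step 1 [NS]: N:car1-GO,E:wait,S:car6-GO,W:wait | queues: N=2 E=2 S=0 W=2
Step 2 [NS]: N:car3-GO,E:wait,S:empty,W:wait | queues: N=1 E=2 S=0 W=2
Step 3 [EW]: N:wait,E:car5-GO,S:wait,W:car2-GO | queues: N=1 E=1 S=0 W=1
Step 4 [EW]: N:wait,E:car7-GO,S:wait,W:car4-GO | queues: N=1 E=0 S=0 W=0
Cars crossed by step 4: 7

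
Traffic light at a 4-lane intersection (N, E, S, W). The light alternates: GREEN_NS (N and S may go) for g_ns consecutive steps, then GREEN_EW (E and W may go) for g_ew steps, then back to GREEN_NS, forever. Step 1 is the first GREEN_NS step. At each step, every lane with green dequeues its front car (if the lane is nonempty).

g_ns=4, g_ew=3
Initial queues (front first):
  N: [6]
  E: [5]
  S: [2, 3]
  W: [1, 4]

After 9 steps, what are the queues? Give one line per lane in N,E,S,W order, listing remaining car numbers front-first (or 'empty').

Step 1 [NS]: N:car6-GO,E:wait,S:car2-GO,W:wait | queues: N=0 E=1 S=1 W=2
Step 2 [NS]: N:empty,E:wait,S:car3-GO,W:wait | queues: N=0 E=1 S=0 W=2
Step 3 [NS]: N:empty,E:wait,S:empty,W:wait | queues: N=0 E=1 S=0 W=2
Step 4 [NS]: N:empty,E:wait,S:empty,W:wait | queues: N=0 E=1 S=0 W=2
Step 5 [EW]: N:wait,E:car5-GO,S:wait,W:car1-GO | queues: N=0 E=0 S=0 W=1
Step 6 [EW]: N:wait,E:empty,S:wait,W:car4-GO | queues: N=0 E=0 S=0 W=0

N: empty
E: empty
S: empty
W: empty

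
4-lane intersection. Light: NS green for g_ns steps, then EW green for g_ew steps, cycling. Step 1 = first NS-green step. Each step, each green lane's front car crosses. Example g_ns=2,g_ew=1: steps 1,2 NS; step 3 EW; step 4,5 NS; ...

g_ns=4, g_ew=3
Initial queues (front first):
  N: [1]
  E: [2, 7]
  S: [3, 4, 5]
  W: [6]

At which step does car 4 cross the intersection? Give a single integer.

Step 1 [NS]: N:car1-GO,E:wait,S:car3-GO,W:wait | queues: N=0 E=2 S=2 W=1
Step 2 [NS]: N:empty,E:wait,S:car4-GO,W:wait | queues: N=0 E=2 S=1 W=1
Step 3 [NS]: N:empty,E:wait,S:car5-GO,W:wait | queues: N=0 E=2 S=0 W=1
Step 4 [NS]: N:empty,E:wait,S:empty,W:wait | queues: N=0 E=2 S=0 W=1
Step 5 [EW]: N:wait,E:car2-GO,S:wait,W:car6-GO | queues: N=0 E=1 S=0 W=0
Step 6 [EW]: N:wait,E:car7-GO,S:wait,W:empty | queues: N=0 E=0 S=0 W=0
Car 4 crosses at step 2

2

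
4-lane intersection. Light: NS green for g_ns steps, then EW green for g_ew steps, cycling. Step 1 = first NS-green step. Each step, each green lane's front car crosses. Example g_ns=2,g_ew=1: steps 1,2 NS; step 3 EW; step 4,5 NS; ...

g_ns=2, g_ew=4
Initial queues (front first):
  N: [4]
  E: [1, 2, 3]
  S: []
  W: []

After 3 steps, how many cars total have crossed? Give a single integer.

Step 1 [NS]: N:car4-GO,E:wait,S:empty,W:wait | queues: N=0 E=3 S=0 W=0
Step 2 [NS]: N:empty,E:wait,S:empty,W:wait | queues: N=0 E=3 S=0 W=0
Step 3 [EW]: N:wait,E:car1-GO,S:wait,W:empty | queues: N=0 E=2 S=0 W=0
Cars crossed by step 3: 2

Answer: 2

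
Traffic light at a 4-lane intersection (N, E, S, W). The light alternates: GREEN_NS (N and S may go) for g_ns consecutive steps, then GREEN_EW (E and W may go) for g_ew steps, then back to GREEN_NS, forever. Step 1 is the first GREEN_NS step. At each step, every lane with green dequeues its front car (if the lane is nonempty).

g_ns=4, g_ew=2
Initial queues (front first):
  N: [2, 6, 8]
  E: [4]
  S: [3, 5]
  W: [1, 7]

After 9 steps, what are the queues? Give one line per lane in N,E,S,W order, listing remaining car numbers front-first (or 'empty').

Step 1 [NS]: N:car2-GO,E:wait,S:car3-GO,W:wait | queues: N=2 E=1 S=1 W=2
Step 2 [NS]: N:car6-GO,E:wait,S:car5-GO,W:wait | queues: N=1 E=1 S=0 W=2
Step 3 [NS]: N:car8-GO,E:wait,S:empty,W:wait | queues: N=0 E=1 S=0 W=2
Step 4 [NS]: N:empty,E:wait,S:empty,W:wait | queues: N=0 E=1 S=0 W=2
Step 5 [EW]: N:wait,E:car4-GO,S:wait,W:car1-GO | queues: N=0 E=0 S=0 W=1
Step 6 [EW]: N:wait,E:empty,S:wait,W:car7-GO | queues: N=0 E=0 S=0 W=0

N: empty
E: empty
S: empty
W: empty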